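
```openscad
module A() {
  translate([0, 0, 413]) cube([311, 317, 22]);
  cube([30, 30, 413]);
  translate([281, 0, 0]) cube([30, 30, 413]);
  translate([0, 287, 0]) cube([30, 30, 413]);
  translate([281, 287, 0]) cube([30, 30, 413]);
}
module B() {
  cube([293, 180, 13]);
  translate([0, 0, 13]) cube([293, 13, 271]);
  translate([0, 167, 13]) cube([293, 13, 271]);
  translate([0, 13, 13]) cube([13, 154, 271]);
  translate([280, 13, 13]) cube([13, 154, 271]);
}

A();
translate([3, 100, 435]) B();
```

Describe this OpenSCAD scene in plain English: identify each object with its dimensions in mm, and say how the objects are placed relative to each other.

A is a four-legged stool. The seat is a 311×317×22 mm slab whose top surface is at z = 435 mm; four square legs, each 30×30 mm in cross-section, run from the floor (z = 0) to the underside of the seat, each flush with a corner of the seat.

B is an open-topped rectangular box: outside dimensions 293×180×284 mm, with a uniform wall and base thickness of 13 mm. The base is a full 293×180 slab on the floor; four walls sit on top of the base. The front and back walls (the −y and +y sides) span the full width; the two side walls fit between them.

The open box is on top of the stool.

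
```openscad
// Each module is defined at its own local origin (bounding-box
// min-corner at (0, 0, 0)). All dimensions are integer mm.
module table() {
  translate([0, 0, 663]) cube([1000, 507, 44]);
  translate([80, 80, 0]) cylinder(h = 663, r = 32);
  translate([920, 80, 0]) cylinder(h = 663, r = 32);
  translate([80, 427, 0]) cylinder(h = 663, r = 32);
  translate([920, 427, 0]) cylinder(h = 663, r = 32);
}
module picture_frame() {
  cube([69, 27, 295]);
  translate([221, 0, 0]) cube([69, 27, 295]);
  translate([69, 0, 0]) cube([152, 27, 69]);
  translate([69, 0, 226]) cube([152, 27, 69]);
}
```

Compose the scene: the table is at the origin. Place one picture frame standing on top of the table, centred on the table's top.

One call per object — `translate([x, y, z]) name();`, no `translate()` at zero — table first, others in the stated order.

table();
translate([355, 240, 707]) picture_frame();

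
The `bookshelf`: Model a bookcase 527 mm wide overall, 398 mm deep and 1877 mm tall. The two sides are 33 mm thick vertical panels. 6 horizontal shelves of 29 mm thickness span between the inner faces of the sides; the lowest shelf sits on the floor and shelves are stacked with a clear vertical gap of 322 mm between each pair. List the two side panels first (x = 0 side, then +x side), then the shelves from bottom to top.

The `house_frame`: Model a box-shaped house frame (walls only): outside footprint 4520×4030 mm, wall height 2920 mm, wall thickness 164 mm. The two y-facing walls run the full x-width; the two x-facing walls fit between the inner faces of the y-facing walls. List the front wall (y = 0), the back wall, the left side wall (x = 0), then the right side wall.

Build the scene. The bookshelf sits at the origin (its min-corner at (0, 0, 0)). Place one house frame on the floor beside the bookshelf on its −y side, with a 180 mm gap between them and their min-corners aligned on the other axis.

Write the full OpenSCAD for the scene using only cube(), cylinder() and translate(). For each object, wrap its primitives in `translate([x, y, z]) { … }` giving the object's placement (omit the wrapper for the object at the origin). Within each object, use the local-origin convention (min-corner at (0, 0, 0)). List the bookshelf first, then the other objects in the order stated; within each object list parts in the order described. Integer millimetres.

cube([33, 398, 1877]);
translate([494, 0, 0]) cube([33, 398, 1877]);
translate([33, 0, 0]) cube([461, 398, 29]);
translate([33, 0, 351]) cube([461, 398, 29]);
translate([33, 0, 702]) cube([461, 398, 29]);
translate([33, 0, 1053]) cube([461, 398, 29]);
translate([33, 0, 1404]) cube([461, 398, 29]);
translate([33, 0, 1755]) cube([461, 398, 29]);
translate([0, -4210, 0]) {
  cube([4520, 164, 2920]);
  translate([0, 3866, 0]) cube([4520, 164, 2920]);
  translate([0, 164, 0]) cube([164, 3702, 2920]);
  translate([4356, 164, 0]) cube([164, 3702, 2920]);
}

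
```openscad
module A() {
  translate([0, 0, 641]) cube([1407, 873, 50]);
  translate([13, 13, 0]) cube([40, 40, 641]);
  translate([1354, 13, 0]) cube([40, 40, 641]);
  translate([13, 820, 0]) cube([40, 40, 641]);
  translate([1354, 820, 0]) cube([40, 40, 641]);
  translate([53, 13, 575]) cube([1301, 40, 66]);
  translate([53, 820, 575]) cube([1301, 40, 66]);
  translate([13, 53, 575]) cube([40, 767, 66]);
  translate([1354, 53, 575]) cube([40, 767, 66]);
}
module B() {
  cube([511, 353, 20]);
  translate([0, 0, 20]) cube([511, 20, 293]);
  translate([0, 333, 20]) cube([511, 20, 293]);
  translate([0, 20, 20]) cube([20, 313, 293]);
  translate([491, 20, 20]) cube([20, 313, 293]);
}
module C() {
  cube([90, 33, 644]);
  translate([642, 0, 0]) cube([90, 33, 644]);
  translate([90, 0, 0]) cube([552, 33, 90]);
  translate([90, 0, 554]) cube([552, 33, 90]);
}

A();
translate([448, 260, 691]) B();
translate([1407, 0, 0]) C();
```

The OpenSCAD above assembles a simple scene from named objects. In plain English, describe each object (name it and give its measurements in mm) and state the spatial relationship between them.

A is a table: top 1407 mm (x) × 873 mm (y), 50 mm thick, upper face at z = 691 mm, on four 40×40 mm square legs, each inset 13 mm from the nearest pair of top edges, running from z = 0 to the bottom of the top. Four apron rails, 40 mm thick and 66 mm tall, run between adjacent legs with their top edges flush with the underside of the top and their outer faces flush with the legs' outer faces.

B is an open storage box with external size 511×353×313 mm and wall thickness 20 mm (the base is also 20 mm thick). The base covers the whole footprint; the four walls stand on the base, with the y-facing walls full-width and the x-facing walls fitting between their inner faces.

C is a rectangular picture frame lying in the x–z plane (depth along y). The opening is 552 mm wide (x) by 464 mm tall (z), surrounded by a border 90 mm wide on all four sides. The frame is 33 mm deep and is made of two full-height vertical stiles with two horizontal rails fitted between them.

The open box is on top of the table, centred. The picture frame is against the table's +x side, with their −y faces flush.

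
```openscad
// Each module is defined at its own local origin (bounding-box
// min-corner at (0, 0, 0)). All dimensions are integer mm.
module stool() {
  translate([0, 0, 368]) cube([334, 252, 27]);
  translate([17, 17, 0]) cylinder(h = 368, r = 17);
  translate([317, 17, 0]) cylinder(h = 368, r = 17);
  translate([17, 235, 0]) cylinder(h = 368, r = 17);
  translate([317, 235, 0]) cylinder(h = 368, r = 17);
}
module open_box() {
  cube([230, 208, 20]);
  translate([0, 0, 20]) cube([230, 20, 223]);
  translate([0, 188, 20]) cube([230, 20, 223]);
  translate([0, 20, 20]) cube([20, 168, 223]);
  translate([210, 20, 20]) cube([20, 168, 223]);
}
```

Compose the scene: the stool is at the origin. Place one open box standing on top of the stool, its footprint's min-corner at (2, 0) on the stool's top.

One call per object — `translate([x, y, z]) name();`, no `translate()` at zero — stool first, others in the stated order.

stool();
translate([2, 0, 395]) open_box();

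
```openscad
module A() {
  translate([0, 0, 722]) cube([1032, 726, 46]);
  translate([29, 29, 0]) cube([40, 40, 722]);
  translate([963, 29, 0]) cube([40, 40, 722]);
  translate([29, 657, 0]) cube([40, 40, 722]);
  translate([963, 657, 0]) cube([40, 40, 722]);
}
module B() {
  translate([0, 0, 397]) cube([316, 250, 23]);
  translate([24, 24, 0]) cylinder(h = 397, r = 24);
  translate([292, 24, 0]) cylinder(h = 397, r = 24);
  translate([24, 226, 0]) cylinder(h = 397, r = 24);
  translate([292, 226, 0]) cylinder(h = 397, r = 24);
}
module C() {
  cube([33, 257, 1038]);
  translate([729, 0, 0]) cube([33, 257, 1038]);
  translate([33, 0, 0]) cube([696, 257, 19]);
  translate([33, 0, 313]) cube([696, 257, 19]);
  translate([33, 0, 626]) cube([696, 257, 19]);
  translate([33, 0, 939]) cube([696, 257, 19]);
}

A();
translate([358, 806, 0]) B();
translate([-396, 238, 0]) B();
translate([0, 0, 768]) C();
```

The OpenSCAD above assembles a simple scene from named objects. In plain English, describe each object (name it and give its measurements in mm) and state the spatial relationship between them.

A is a rectangular dining table. The top is 1032×726×46 mm with its upper surface at z = 768 mm. It stands on four 40×40 mm square legs, each inset 29 mm from the nearest pair of top edges, running from the floor to the underside of the top.

B is a simple wooden stool: a rectangular seat 316 mm (x) by 250 mm (y), 23 mm thick, top face at z = 420 mm, on four round legs, each 48 mm in diameter. The legs rest on z = 0, each leg's axis is inset half a diameter from the nearest pair of seat edges (so the leg's bounding box is flush with the corner).

C is a bookshelf 762 mm wide overall, 257 mm deep and 1038 mm tall. The two sides are 33 mm thick vertical panels. 4 horizontal shelves of 19 mm thickness span between the inner faces of the sides; the lowest shelf sits on the floor and shelves are stacked with a clear vertical gap of 294 mm between each pair.

Two stools sit around the table at the +y, −x sides. The bookshelf is on top of the table.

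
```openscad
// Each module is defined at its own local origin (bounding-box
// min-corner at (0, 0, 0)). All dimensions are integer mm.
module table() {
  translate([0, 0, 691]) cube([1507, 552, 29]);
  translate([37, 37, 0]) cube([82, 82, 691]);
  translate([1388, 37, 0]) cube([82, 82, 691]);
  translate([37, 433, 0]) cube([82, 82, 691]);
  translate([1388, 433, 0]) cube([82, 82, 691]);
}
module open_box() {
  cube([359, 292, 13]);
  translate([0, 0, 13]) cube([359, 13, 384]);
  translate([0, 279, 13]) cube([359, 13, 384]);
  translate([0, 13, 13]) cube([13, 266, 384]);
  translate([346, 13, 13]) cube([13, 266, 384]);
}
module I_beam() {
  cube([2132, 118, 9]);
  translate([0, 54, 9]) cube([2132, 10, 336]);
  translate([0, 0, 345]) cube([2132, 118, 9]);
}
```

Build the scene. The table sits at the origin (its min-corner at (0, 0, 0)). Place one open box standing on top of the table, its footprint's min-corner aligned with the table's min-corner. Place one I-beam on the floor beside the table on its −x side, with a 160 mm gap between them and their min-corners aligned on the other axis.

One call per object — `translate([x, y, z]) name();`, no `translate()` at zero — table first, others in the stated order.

table();
translate([0, 0, 720]) open_box();
translate([-2292, 0, 0]) I_beam();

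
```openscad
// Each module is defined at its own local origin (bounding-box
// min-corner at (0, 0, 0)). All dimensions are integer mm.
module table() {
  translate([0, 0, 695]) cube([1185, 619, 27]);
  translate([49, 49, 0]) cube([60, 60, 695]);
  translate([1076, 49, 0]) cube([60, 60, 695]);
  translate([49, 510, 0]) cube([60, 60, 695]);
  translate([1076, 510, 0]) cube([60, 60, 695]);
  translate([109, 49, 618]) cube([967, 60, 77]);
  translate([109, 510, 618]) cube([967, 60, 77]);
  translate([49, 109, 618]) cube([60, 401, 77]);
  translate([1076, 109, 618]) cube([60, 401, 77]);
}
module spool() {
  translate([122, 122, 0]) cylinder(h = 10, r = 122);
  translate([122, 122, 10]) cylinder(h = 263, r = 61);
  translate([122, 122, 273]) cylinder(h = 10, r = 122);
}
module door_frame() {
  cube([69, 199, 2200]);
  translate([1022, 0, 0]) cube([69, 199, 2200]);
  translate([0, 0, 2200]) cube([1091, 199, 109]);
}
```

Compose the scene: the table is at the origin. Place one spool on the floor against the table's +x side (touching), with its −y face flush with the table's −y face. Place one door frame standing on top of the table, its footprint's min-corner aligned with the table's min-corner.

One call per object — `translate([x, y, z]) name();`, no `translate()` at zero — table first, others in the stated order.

table();
translate([1185, 0, 0]) spool();
translate([0, 0, 722]) door_frame();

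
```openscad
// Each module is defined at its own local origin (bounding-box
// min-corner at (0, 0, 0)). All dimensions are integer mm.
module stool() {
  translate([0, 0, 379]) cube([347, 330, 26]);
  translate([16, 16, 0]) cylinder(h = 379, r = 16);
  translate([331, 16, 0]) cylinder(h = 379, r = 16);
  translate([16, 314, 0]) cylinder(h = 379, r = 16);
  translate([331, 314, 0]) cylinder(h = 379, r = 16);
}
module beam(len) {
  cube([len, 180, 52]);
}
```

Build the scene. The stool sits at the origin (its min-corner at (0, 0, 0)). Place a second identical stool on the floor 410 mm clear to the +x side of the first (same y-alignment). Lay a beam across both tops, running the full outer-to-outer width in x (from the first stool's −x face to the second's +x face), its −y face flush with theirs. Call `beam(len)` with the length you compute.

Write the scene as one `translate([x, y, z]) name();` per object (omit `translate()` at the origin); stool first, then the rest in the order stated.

stool();
translate([757, 0, 0]) stool();
translate([0, 0, 405]) beam(1104);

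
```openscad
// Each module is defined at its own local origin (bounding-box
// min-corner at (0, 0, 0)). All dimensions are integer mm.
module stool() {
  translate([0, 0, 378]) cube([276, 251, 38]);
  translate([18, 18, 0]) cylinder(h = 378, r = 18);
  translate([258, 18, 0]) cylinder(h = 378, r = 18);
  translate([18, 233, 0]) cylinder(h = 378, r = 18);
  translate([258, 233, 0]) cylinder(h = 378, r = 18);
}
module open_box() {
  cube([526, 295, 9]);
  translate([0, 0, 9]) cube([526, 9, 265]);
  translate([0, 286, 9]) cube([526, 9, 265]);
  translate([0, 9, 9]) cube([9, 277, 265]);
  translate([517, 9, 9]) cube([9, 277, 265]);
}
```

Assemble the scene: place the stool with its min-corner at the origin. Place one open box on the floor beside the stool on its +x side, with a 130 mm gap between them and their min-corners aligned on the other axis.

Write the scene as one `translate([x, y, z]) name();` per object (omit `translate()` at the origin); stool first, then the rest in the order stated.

stool();
translate([406, 0, 0]) open_box();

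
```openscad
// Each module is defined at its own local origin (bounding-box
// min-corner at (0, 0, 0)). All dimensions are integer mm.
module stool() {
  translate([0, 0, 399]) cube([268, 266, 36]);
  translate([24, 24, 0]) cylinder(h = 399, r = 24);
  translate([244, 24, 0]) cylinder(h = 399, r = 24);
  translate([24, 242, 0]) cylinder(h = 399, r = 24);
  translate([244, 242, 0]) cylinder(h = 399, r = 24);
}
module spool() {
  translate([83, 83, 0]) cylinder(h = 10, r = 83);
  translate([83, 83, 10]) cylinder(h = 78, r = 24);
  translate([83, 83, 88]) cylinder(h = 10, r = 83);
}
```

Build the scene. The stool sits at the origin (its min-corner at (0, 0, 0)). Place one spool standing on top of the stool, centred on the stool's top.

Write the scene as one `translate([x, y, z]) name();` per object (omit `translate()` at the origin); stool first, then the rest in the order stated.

stool();
translate([51, 50, 435]) spool();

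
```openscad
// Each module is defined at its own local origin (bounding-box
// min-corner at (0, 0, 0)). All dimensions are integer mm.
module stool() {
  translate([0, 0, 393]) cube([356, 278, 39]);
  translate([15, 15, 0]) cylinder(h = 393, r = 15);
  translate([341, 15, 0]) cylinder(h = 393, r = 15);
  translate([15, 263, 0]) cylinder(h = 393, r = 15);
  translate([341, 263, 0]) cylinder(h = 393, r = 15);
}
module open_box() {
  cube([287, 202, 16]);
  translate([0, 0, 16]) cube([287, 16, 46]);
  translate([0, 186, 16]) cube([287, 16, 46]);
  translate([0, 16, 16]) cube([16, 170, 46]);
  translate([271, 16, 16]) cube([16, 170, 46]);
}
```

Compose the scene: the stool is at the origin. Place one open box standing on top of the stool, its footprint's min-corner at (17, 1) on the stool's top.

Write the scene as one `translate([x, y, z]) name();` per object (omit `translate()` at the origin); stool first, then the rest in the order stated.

stool();
translate([17, 1, 432]) open_box();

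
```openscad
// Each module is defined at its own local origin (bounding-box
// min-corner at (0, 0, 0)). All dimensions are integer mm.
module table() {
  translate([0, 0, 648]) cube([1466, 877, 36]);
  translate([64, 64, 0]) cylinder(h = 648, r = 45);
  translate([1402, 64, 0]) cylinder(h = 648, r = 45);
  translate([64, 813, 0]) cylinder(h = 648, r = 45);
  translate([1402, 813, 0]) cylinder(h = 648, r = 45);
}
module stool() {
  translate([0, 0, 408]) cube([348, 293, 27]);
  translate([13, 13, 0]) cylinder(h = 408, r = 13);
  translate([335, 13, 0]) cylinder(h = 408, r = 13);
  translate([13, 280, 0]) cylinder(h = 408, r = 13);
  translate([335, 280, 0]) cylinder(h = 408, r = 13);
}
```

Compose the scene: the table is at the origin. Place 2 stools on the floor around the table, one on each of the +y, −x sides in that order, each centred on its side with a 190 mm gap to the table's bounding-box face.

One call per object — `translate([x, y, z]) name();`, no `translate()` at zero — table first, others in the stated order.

table();
translate([559, 1067, 0]) stool();
translate([-538, 292, 0]) stool();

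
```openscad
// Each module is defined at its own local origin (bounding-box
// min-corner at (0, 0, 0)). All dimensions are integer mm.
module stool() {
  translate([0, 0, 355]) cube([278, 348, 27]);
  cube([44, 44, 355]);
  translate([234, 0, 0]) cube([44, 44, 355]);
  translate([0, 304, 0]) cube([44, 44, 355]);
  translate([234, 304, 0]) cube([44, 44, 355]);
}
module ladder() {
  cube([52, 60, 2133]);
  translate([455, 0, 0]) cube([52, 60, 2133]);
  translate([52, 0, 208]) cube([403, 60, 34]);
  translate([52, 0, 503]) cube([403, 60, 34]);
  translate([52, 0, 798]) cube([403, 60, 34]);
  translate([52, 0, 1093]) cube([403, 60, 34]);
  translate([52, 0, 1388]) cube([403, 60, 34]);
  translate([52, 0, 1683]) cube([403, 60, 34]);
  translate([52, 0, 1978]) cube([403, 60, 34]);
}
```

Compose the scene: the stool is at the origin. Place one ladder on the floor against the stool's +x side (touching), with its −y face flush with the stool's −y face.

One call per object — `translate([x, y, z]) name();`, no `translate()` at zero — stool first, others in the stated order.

stool();
translate([278, 0, 0]) ladder();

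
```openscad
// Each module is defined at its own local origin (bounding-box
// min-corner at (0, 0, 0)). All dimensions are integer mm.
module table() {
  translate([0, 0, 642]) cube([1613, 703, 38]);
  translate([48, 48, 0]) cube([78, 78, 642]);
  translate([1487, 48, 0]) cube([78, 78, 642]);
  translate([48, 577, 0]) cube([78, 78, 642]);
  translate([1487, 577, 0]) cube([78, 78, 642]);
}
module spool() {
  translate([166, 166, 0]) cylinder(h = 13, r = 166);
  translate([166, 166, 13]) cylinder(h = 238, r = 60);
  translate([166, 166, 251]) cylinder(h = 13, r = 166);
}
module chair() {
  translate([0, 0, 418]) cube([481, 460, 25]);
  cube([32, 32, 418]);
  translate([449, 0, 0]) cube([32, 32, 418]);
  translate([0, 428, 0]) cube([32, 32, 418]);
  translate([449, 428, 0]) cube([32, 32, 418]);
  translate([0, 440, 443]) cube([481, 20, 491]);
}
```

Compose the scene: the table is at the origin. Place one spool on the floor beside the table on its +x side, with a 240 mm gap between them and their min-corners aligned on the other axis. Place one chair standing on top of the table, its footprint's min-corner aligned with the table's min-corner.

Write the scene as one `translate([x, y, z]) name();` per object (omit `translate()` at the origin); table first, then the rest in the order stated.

table();
translate([1853, 0, 0]) spool();
translate([0, 0, 680]) chair();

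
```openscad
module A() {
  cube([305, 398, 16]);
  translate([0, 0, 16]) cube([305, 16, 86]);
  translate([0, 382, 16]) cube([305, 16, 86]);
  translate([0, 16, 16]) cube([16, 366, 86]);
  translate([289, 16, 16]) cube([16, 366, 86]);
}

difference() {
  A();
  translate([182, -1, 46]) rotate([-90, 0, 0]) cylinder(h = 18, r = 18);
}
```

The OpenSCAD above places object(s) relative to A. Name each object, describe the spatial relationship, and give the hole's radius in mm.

The subtracted cylinder has r = 18 mm.

A is an open box. The open box has a circular hole through its front wall. The hole's radius is 18 mm.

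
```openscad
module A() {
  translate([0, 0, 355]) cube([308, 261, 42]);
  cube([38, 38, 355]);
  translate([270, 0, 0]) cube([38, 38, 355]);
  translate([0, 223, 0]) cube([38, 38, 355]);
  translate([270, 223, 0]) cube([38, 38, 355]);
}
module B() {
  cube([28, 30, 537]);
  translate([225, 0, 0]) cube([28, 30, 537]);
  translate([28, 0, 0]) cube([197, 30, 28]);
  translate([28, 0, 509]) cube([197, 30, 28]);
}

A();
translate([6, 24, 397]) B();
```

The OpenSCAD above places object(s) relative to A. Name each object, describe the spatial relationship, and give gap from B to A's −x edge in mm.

The picture frame's min-x is at 6; the stool's min-x is 0; gap = 6 mm.

A is a stool. B is a picture frame. The picture frame is on top of the stool. The gap from the picture frame to the stool's −x edge is 6 mm.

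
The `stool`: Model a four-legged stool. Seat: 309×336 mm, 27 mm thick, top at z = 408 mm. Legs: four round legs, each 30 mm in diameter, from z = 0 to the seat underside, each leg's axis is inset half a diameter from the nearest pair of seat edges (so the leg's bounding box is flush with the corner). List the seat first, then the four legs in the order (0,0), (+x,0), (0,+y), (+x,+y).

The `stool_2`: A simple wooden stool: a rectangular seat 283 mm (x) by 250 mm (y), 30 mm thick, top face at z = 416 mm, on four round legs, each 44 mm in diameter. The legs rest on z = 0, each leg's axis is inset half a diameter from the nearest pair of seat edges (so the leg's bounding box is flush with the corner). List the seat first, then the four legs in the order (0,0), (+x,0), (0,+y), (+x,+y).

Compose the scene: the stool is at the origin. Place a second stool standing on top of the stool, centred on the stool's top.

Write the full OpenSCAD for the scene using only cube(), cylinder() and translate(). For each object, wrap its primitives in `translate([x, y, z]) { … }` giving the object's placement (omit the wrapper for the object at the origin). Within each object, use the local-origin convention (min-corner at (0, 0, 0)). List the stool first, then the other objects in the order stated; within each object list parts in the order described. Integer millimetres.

translate([0, 0, 381]) cube([309, 336, 27]);
translate([15, 15, 0]) cylinder(h = 381, r = 15);
translate([294, 15, 0]) cylinder(h = 381, r = 15);
translate([15, 321, 0]) cylinder(h = 381, r = 15);
translate([294, 321, 0]) cylinder(h = 381, r = 15);
translate([13, 43, 408]) {
  translate([0, 0, 386]) cube([283, 250, 30]);
  translate([22, 22, 0]) cylinder(h = 386, r = 22);
  translate([261, 22, 0]) cylinder(h = 386, r = 22);
  translate([22, 228, 0]) cylinder(h = 386, r = 22);
  translate([261, 228, 0]) cylinder(h = 386, r = 22);
}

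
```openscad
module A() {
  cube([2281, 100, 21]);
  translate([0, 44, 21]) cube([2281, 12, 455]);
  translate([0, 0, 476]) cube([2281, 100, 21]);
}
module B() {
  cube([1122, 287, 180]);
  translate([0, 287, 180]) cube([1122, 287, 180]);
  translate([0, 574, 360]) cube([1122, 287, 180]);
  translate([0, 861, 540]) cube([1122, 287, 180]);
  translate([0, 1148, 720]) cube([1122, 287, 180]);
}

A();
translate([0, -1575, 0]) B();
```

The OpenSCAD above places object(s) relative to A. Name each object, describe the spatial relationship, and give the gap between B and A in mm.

A is an I-beam. B is a staircase. The staircase is on the floor beside the I-beam on its −y side. The gap between the staircase and the I-beam is 140 mm.

The staircase's nearest face is 140 mm from the I-beam's −y face.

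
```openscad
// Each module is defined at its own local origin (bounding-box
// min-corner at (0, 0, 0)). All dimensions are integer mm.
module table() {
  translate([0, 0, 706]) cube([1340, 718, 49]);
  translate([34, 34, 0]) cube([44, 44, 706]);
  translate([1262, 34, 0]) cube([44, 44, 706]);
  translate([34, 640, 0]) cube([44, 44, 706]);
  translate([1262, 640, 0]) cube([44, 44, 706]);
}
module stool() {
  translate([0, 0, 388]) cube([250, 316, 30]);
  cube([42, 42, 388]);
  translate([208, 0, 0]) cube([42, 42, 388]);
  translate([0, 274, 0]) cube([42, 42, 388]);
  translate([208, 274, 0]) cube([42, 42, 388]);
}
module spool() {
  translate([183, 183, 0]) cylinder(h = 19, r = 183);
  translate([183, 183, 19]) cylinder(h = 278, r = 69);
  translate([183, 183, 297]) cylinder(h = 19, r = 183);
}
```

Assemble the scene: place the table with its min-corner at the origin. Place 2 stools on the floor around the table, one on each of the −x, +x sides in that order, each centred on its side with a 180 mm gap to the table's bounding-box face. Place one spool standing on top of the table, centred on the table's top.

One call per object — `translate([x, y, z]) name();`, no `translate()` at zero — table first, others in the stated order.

table();
translate([-430, 201, 0]) stool();
translate([1520, 201, 0]) stool();
translate([487, 176, 755]) spool();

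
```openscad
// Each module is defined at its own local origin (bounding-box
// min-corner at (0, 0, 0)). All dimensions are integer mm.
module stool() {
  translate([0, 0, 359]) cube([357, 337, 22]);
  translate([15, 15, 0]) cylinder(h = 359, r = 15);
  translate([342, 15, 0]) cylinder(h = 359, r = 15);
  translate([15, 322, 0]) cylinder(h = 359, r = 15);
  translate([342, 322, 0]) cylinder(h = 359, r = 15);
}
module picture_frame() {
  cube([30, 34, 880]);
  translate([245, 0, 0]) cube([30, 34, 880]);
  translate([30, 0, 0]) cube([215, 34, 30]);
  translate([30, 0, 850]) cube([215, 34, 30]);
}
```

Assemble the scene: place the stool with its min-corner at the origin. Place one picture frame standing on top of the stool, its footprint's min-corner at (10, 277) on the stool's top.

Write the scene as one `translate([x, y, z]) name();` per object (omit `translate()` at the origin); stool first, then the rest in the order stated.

stool();
translate([10, 277, 381]) picture_frame();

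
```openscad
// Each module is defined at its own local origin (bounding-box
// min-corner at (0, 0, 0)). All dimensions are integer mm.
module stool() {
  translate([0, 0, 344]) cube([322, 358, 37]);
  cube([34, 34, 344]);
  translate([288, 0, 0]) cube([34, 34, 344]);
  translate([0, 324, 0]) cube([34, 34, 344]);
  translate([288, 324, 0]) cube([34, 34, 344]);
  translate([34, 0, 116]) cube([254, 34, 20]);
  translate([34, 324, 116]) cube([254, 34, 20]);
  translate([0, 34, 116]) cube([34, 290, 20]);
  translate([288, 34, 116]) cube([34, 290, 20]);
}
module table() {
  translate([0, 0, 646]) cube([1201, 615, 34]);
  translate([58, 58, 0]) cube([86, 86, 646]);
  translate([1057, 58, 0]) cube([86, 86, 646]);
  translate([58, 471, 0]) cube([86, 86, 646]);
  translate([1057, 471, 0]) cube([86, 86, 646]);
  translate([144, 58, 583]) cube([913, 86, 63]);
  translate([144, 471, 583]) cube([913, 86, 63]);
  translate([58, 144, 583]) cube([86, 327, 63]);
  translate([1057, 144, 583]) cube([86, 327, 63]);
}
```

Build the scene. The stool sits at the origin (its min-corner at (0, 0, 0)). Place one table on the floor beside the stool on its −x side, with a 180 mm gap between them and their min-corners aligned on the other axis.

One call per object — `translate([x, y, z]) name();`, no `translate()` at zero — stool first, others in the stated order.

stool();
translate([-1381, 0, 0]) table();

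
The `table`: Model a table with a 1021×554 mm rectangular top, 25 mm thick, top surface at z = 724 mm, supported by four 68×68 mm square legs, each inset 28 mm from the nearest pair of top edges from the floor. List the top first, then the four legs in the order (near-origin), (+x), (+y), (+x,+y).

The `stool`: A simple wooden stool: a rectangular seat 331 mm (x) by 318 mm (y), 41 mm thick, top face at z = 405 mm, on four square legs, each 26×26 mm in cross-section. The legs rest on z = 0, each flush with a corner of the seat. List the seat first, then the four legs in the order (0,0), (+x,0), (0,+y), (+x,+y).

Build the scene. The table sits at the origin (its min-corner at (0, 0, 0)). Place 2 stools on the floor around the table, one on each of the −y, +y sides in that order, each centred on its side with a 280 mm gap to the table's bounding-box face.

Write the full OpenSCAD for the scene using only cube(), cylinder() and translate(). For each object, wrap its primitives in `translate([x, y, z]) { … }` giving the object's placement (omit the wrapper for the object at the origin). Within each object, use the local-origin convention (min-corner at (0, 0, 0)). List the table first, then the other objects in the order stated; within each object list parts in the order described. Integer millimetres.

translate([0, 0, 699]) cube([1021, 554, 25]);
translate([28, 28, 0]) cube([68, 68, 699]);
translate([925, 28, 0]) cube([68, 68, 699]);
translate([28, 458, 0]) cube([68, 68, 699]);
translate([925, 458, 0]) cube([68, 68, 699]);
translate([345, -598, 0]) {
  translate([0, 0, 364]) cube([331, 318, 41]);
  cube([26, 26, 364]);
  translate([305, 0, 0]) cube([26, 26, 364]);
  translate([0, 292, 0]) cube([26, 26, 364]);
  translate([305, 292, 0]) cube([26, 26, 364]);
}
translate([345, 834, 0]) {
  translate([0, 0, 364]) cube([331, 318, 41]);
  cube([26, 26, 364]);
  translate([305, 0, 0]) cube([26, 26, 364]);
  translate([0, 292, 0]) cube([26, 26, 364]);
  translate([305, 292, 0]) cube([26, 26, 364]);
}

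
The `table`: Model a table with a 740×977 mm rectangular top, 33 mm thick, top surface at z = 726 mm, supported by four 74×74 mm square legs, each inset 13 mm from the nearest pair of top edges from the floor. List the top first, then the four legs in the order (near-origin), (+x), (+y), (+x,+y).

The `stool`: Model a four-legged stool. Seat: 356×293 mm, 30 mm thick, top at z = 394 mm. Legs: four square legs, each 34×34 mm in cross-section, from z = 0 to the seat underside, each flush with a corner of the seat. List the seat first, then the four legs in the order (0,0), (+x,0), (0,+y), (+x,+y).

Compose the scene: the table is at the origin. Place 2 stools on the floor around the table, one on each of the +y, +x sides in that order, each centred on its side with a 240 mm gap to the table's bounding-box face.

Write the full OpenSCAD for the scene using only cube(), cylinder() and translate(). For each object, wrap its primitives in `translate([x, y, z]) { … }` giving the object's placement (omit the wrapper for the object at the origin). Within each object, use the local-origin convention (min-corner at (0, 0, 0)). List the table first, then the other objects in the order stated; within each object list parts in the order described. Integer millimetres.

translate([0, 0, 693]) cube([740, 977, 33]);
translate([13, 13, 0]) cube([74, 74, 693]);
translate([653, 13, 0]) cube([74, 74, 693]);
translate([13, 890, 0]) cube([74, 74, 693]);
translate([653, 890, 0]) cube([74, 74, 693]);
translate([192, 1217, 0]) {
  translate([0, 0, 364]) cube([356, 293, 30]);
  cube([34, 34, 364]);
  translate([322, 0, 0]) cube([34, 34, 364]);
  translate([0, 259, 0]) cube([34, 34, 364]);
  translate([322, 259, 0]) cube([34, 34, 364]);
}
translate([980, 342, 0]) {
  translate([0, 0, 364]) cube([356, 293, 30]);
  cube([34, 34, 364]);
  translate([322, 0, 0]) cube([34, 34, 364]);
  translate([0, 259, 0]) cube([34, 34, 364]);
  translate([322, 259, 0]) cube([34, 34, 364]);
}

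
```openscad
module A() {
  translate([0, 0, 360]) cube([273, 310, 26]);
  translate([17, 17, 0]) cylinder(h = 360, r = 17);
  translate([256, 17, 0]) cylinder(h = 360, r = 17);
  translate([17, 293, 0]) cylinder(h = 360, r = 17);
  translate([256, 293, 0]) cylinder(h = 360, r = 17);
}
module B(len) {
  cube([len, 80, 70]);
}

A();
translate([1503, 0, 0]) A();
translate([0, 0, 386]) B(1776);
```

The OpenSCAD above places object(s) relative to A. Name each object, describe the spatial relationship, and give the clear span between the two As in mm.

A is a stool. B is a beam. A beam spans the tops of two stools. The clear span between the two stools is 1230 mm.

Second stool starts at x = 1503; first ends at x = 273; clear span = 1503 − 273 = 1230 mm.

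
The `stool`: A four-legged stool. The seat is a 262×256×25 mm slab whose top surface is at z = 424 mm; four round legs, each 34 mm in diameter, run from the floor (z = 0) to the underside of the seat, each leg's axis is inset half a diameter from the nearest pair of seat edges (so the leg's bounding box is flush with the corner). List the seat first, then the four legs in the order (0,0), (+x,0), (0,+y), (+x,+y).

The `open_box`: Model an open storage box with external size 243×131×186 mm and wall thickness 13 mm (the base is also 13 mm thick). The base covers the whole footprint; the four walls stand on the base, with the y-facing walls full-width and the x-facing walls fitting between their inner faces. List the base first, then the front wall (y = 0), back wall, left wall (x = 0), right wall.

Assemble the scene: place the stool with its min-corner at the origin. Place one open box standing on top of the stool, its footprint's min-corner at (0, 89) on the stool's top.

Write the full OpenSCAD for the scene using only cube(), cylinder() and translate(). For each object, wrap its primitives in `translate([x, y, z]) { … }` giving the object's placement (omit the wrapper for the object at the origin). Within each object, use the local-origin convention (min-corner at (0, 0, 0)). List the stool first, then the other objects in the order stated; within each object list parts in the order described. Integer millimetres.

translate([0, 0, 399]) cube([262, 256, 25]);
translate([17, 17, 0]) cylinder(h = 399, r = 17);
translate([245, 17, 0]) cylinder(h = 399, r = 17);
translate([17, 239, 0]) cylinder(h = 399, r = 17);
translate([245, 239, 0]) cylinder(h = 399, r = 17);
translate([0, 89, 424]) {
  cube([243, 131, 13]);
  translate([0, 0, 13]) cube([243, 13, 173]);
  translate([0, 118, 13]) cube([243, 13, 173]);
  translate([0, 13, 13]) cube([13, 105, 173]);
  translate([230, 13, 13]) cube([13, 105, 173]);
}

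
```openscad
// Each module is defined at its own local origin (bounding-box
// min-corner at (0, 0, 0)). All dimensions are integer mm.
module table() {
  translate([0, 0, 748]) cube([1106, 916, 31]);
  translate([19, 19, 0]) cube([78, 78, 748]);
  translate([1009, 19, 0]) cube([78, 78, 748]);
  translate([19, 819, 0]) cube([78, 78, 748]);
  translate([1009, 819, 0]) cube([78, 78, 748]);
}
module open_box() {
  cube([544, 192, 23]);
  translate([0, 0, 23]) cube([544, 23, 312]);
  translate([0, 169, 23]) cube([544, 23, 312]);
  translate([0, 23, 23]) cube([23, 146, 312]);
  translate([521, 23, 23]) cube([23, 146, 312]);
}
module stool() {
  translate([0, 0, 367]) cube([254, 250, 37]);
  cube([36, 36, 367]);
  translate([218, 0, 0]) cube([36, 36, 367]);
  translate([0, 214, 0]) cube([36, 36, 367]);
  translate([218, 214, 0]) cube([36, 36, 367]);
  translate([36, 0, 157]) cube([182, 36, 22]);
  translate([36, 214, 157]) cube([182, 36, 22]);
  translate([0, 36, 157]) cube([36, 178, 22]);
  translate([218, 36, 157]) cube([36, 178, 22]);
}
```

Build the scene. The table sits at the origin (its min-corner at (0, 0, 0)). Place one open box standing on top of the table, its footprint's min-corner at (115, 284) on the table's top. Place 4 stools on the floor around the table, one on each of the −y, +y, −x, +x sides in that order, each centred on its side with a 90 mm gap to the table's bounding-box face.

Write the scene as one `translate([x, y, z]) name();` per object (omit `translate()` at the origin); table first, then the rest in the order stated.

table();
translate([115, 284, 779]) open_box();
translate([426, -340, 0]) stool();
translate([426, 1006, 0]) stool();
translate([-344, 333, 0]) stool();
translate([1196, 333, 0]) stool();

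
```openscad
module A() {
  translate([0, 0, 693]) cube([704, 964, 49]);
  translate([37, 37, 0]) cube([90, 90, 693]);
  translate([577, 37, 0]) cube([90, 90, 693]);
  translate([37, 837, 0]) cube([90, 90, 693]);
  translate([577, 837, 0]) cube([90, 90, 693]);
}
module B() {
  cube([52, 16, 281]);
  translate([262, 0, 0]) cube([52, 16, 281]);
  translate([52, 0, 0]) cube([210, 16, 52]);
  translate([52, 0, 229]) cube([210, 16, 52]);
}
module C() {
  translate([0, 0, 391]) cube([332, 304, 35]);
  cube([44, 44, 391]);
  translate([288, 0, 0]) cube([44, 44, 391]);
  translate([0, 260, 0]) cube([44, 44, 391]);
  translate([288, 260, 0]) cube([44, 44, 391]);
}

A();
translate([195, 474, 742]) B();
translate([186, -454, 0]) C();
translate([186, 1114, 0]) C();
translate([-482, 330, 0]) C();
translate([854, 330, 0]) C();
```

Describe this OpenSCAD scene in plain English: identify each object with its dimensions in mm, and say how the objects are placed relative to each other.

A is a rectangular dining table. The top is 704×964×49 mm with its upper surface at z = 742 mm. It stands on four 90×90 mm square legs, each inset 37 mm from the nearest pair of top edges, running from the floor to the underside of the top.

B is a picture frame with a 210×177 mm rectangular opening (x by z) and a uniform 52 mm border on every side. Frame depth is 16 mm along y. It is built from two vertical stiles running the full outside height and two horizontal rails spanning the gap between the stiles.

C is a four-legged stool. The seat is a 332×304×35 mm slab whose top surface is at z = 426 mm; four square legs, each 44×44 mm in cross-section, run from the floor (z = 0) to the underside of the seat, each flush with a corner of the seat.

The picture frame is on top of the table, centred. Four stools sit around the table at the −y, +y, −x, +x sides.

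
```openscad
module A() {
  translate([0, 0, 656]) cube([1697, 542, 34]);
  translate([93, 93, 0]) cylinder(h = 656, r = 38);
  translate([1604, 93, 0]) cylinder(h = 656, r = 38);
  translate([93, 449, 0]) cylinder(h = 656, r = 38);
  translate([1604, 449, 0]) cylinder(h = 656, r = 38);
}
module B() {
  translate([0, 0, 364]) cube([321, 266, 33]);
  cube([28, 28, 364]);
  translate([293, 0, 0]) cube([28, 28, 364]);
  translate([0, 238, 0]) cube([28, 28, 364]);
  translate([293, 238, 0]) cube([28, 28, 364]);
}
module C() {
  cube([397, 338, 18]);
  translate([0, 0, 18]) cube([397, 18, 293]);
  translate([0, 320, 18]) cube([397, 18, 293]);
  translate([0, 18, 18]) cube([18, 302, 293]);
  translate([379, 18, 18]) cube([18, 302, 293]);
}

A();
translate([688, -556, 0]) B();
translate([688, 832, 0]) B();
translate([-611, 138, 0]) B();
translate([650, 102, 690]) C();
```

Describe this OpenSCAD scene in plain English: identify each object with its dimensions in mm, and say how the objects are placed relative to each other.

A is a table with a 1697×542 mm rectangular top, 34 mm thick, top surface at z = 690 mm, supported by four round legs of 76 mm diameter, each leg's bounding box inset 55 mm from the nearest pair of top edges, running from the floor.

B is a four-legged stool. The seat is a 321×266×33 mm slab whose top surface is at z = 397 mm; four square legs, each 28×28 mm in cross-section, run from the floor (z = 0) to the underside of the seat, each flush with a corner of the seat.

C is an open-topped rectangular box: outside dimensions 397×338×311 mm, with a uniform wall and base thickness of 18 mm. The base is a full 397×338 slab on the floor; four walls sit on top of the base. The front and back walls (the −y and +y sides) span the full width; the two side walls fit between them.

Three stools sit around the table at the −y, +y, −x sides. The open box is on top of the table, centred.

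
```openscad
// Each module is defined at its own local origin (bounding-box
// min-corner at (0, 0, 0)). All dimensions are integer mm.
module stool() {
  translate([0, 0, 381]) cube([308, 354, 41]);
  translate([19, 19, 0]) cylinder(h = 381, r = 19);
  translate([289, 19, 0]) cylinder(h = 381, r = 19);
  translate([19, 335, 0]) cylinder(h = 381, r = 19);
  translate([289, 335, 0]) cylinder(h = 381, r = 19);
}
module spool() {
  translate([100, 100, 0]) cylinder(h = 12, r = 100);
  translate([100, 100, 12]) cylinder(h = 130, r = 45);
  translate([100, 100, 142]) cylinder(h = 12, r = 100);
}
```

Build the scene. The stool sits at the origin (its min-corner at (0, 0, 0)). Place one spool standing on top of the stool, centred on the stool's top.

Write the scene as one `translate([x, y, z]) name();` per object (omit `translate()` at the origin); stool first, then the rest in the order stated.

stool();
translate([54, 77, 422]) spool();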